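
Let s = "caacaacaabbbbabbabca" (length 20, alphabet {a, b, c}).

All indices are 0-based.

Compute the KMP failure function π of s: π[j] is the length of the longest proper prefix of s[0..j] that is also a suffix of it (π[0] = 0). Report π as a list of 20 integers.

π[0] = 0
j=1 s[j]='a': π[1]=0 (border '')
j=2 s[j]='a': π[2]=0 (border '')
j=3 s[j]='c': π[3]=1 (border 'c')
j=4 s[j]='a': π[4]=2 (border 'ca')
j=5 s[j]='a': π[5]=3 (border 'caa')
j=6 s[j]='c': π[6]=4 (border 'caac')
j=7 s[j]='a': π[7]=5 (border 'caaca')
j=8 s[j]='a': π[8]=6 (border 'caacaa')
j=9 s[j]='b': k: 6→3→0; π[9]=0 (border '')
j=10 s[j]='b': π[10]=0 (border '')
j=11 s[j]='b': π[11]=0 (border '')
j=12 s[j]='b': π[12]=0 (border '')
j=13 s[j]='a': π[13]=0 (border '')
j=14 s[j]='b': π[14]=0 (border '')
j=15 s[j]='b': π[15]=0 (border '')
j=16 s[j]='a': π[16]=0 (border '')
j=17 s[j]='b': π[17]=0 (border '')
j=18 s[j]='c': π[18]=1 (border 'c')
j=19 s[j]='a': π[19]=2 (border 'ca')

[0, 0, 0, 1, 2, 3, 4, 5, 6, 0, 0, 0, 0, 0, 0, 0, 0, 0, 1, 2]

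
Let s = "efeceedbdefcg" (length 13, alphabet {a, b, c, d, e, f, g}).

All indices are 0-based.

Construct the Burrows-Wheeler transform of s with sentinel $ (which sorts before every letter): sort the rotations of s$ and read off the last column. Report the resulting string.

rank  rotation        last
    0  $efeceedbdefcg  g
    1  bdefcg$efeceed  d
    2  ceedbdefcg$efe  e
    3  cg$efeceedbdef  f
    4  dbdefcg$efecee  e
    5  defcg$efeceedb  b
    6  eceedbdefcg$ef  f
    7  edbdefcg$efece  e
    8  eedbdefcg$efec  c
    9  efcg$efeceedbd  d
   10  efeceedbdefcg$  $
   11  fcg$efeceedbde  e
   12  feceedbdefcg$e  e
   13  g$efeceedbdefc  c

gdefebfecd$eec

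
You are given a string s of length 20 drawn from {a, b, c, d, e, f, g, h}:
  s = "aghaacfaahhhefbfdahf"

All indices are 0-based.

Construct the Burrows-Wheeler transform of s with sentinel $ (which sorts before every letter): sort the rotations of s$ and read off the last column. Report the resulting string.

rank  rotation               last
    0  $aghaacfaahhhefbfdahf  f
    1  aacfaahhhefbfdahf$agh  h
    2  aahhhefbfdahf$aghaacf  f
    3  acfaahhhefbfdahf$agha  a
    4  aghaacfaahhhefbfdahf$  $
    5  ahf$aghaacfaahhhefbfd  d
    6  ahhhefbfdahf$aghaacfa  a
    7  bfdahf$aghaacfaahhhef  f
    8  cfaahhhefbfdahf$aghaa  a
    9  dahf$aghaacfaahhhefbf  f
   10  efbfdahf$aghaacfaahhh  h
   11  f$aghaacfaahhhefbfdah  h
   12  faahhhefbfdahf$aghaac  c
   13  fbfdahf$aghaacfaahhhe  e
   14  fdahf$aghaacfaahhhefb  b
   15  ghaacfaahhhefbfdahf$a  a
   16  haacfaahhhefbfdahf$ag  g
   17  hefbfdahf$aghaacfaahh  h
   18  hf$aghaacfaahhhefbfda  a
   19  hhefbfdahf$aghaacfaah  h
   20  hhhefbfdahf$aghaacfaa  a

fhfa$dafafhhcebaghaha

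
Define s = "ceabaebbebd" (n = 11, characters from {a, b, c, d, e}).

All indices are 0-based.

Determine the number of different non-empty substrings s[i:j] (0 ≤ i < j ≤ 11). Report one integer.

rank→(start, suffix):
  0 → (2, 'abaebbebd')
  1 → (4, 'aebbebd')
  2 → (3, 'baebbebd')
  3 → (6, 'bbebd')
  4 → (9, 'bd')
  5 → (7, 'bebd')
  6 → (0, 'ceabaebbebd')
  7 → (10, 'd')
  8 → (1, 'eabaebbebd')
  9 → (5, 'ebbebd')
  10 → (8, 'ebd')

SA = [2, 4, 3, 6, 9, 7, 0, 10, 1, 5, 8]
i: (SA[i-1],SA[i]) lcp shared
  1: (2,4) 1 'a'
  2: (4,3) 0 ''
  3: (3,6) 1 'b'
  4: (6,9) 1 'b'
  5: (9,7) 1 'b'
  6: (7,0) 0 ''
  7: (0,10) 0 ''
  8: (10,1) 0 ''
  9: (1,5) 1 'e'
  10: (5,8) 2 'eb'

n(n+1)/2 = 11·12/2 = 66
Σ LCP = 0 + 1 + 0 + 1 + 1 + 1 + 0 + 0 + 0 + 1 + 2 = 7
distinct = 66 − 7 = 59

59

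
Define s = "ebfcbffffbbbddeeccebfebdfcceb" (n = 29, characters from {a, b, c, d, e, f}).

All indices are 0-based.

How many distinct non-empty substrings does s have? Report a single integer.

394

rank→(start, suffix):
  0 → (28, 'b')
  1 → (9, 'bbbddeeccebfebdfcceb')
  2 → (10, 'bbddeeccebfebdfcceb')
  3 → (11, 'bddeeccebfebdfcceb')
  4 → (22, 'bdfcceb')
  5 → (1, 'bfcbffffbbbddeeccebfebdfcceb')
  6 → (19, 'bfebdfcceb')
  7 → (4, 'bffffbbbddeeccebfebdfcceb')
  8 → (3, 'cbffffbbbddeeccebfebdfcceb')
  9 → (25, 'cceb')
  10 → (16, 'ccebfebdfcceb')
  11 → (26, 'ceb')
  12 → (17, 'cebfebdfcceb')
  13 → (12, 'ddeeccebfebdfcceb')
  14 → (13, 'deeccebfebdfcceb')
  15 → (23, 'dfcceb')
  16 → (27, 'eb')
  17 → (21, 'ebdfcceb')
  18 → (0, 'ebfcbffffbbbddeeccebfebdfcceb')
  19 → (18, 'ebfebdfcceb')
  20 → (15, 'eccebfebdfcceb')
  21 → (14, 'eeccebfebdfcceb')
  22 → (8, 'fbbbddeeccebfebdfcceb')
  23 → (2, 'fcbffffbbbddeeccebfebdfcceb')
  24 → (24, 'fcceb')
  25 → (20, 'febdfcceb')
  26 → (7, 'ffbbbddeeccebfebdfcceb')
  27 → (6, 'fffbbbddeeccebfebdfcceb')
  28 → (5, 'ffffbbbddeeccebfebdfcceb')

SA = [28, 9, 10, 11, 22, 1, 19, 4, 3, 25, 16, 26, 17, 12, 13, 23, 27, 21, 0, 18, 15, 14, 8, 2, 24, 20, 7, 6, 5]
[i] adj suffixes → lcp
  [1] 28/9 → 1 ('b')
  [2] 9/10 → 2 ('bb')
  [3] 10/11 → 1 ('b')
  [4] 11/22 → 2 ('bd')
  [5] 22/1 → 1 ('b')
  [6] 1/19 → 2 ('bf')
  [7] 19/4 → 2 ('bf')
  [8] 4/3 → 0 ('')
  [9] 3/25 → 1 ('c')
  [10] 25/16 → 4 ('cceb')
  [11] 16/26 → 1 ('c')
  [12] 26/17 → 3 ('ceb')
  [13] 17/12 → 0 ('')
  [14] 12/13 → 1 ('d')
  [15] 13/23 → 1 ('d')
  [16] 23/27 → 0 ('')
  [17] 27/21 → 2 ('eb')
  [18] 21/0 → 2 ('eb')
  [19] 0/18 → 3 ('ebf')
  [20] 18/15 → 1 ('e')
  [21] 15/14 → 1 ('e')
  [22] 14/8 → 0 ('')
  [23] 8/2 → 1 ('f')
  [24] 2/24 → 2 ('fc')
  [25] 24/20 → 1 ('f')
  [26] 20/7 → 1 ('f')
  [27] 7/6 → 2 ('ff')
  [28] 6/5 → 3 ('fff')

n(n+1)/2 = 29·30/2 = 435
Σ LCP = 0 + 1 + 2 + 1 + 2 + 1 + 2 + 2 + 0 + 1 + 4 + 1 + 3 + 0 + 1 + 1 + 0 + 2 + 2 + 3 + 1 + 1 + 0 + 1 + 2 + 1 + 1 + 2 + 3 = 41
distinct = 435 − 41 = 394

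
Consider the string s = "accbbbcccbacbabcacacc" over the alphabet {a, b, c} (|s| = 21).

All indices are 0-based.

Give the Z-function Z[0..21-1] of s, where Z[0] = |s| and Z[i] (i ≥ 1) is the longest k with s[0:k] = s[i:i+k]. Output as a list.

Z[0]=21
i=1: outside box; Z[1]=0
i=2: outside box; Z[2]=0
i=3: outside box; Z[3]=0
i=4: outside box; Z[4]=0
i=5: outside box; Z[5]=0
i=6: outside box; Z[6]=0
i=7: outside box; Z[7]=0
i=8: outside box; Z[8]=0
i=9: outside box; Z[9]=0
i=10: outside box; Z[10]=2 extend→box=[10,12)
i=11: min(r-i=1, Z[1]=0)=0; Z[11]=0
i=12: outside box; Z[12]=0
i=13: outside box; Z[13]=1 extend→box=[13,14)
i=14: outside box; Z[14]=0
i=15: outside box; Z[15]=0
i=16: outside box; Z[16]=2 extend→box=[16,18)
i=17: min(r-i=1, Z[1]=0)=0; Z[17]=0
i=18: outside box; Z[18]=3 extend→box=[18,21)
i=19: min(r-i=2, Z[1]=0)=0; Z[19]=0
i=20: min(r-i=1, Z[2]=0)=0; Z[20]=0

[21, 0, 0, 0, 0, 0, 0, 0, 0, 0, 2, 0, 0, 1, 0, 0, 2, 0, 3, 0, 0]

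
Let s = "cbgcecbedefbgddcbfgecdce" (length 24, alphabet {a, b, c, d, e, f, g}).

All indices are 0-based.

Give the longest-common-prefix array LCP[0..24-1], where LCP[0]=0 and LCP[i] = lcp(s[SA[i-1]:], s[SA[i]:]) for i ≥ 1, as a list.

[0, 1, 1, 2, 0, 2, 2, 1, 1, 2, 0, 2, 1, 1, 0, 1, 2, 1, 1, 0, 1, 0, 1, 1]

sorted suffixes:
  #0 SA[0]=6  'bedefbgddcbfgecdce'
  #1 SA[1]=16  'bfgecdce'
  #2 SA[2]=1  'bgcecbedefbgddcbfgecdce'
  #3 SA[3]=11  'bgddcbfgecdce'
  #4 SA[4]=5  'cbedefbgddcbfgecdce'
  #5 SA[5]=15  'cbfgecdce'
  #6 SA[6]=0  'cbgcecbedefbgddcbfgecdce'
  #7 SA[7]=20  'cdce'
  #8 SA[8]=22  'ce'
  #9 SA[9]=3  'cecbedefbgddcbfgecdce'
  #10 SA[10]=14  'dcbfgecdce'
  #11 SA[11]=21  'dce'
  #12 SA[12]=13  'ddcbfgecdce'
  #13 SA[13]=8  'defbgddcbfgecdce'
  #14 SA[14]=23  'e'
  #15 SA[15]=4  'ecbedefbgddcbfgecdce'
  #16 SA[16]=19  'ecdce'
  #17 SA[17]=7  'edefbgddcbfgecdce'
  #18 SA[18]=9  'efbgddcbfgecdce'
  #19 SA[19]=10  'fbgddcbfgecdce'
  #20 SA[20]=17  'fgecdce'
  #21 SA[21]=2  'gcecbedefbgddcbfgecdce'
  #22 SA[22]=12  'gddcbfgecdce'
  #23 SA[23]=18  'gecdce'

SA = [6, 16, 1, 11, 5, 15, 0, 20, 22, 3, 14, 21, 13, 8, 23, 4, 19, 7, 9, 10, 17, 2, 12, 18]
rank  pair      lcp
   1  s[6:],s[16:]  1  'b'
   2  s[16:],s[1:]  1  'b'
   3  s[1:],s[11:]  2  'bg'
   4  s[11:],s[5:]  0  ''
   5  s[5:],s[15:]  2  'cb'
   6  s[15:],s[0:]  2  'cb'
   7  s[0:],s[20:]  1  'c'
   8  s[20:],s[22:]  1  'c'
   9  s[22:],s[3:]  2  'ce'
  10  s[3:],s[14:]  0  ''
  11  s[14:],s[21:]  2  'dc'
  12  s[21:],s[13:]  1  'd'
  13  s[13:],s[8:]  1  'd'
  14  s[8:],s[23:]  0  ''
  15  s[23:],s[4:]  1  'e'
  16  s[4:],s[19:]  2  'ec'
  17  s[19:],s[7:]  1  'e'
  18  s[7:],s[9:]  1  'e'
  19  s[9:],s[10:]  0  ''
  20  s[10:],s[17:]  1  'f'
  21  s[17:],s[2:]  0  ''
  22  s[2:],s[12:]  1  'g'
  23  s[12:],s[18:]  1  'g'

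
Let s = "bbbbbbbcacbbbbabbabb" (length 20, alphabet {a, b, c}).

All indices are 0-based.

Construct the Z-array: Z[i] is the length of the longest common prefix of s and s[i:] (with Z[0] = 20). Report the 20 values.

Z[0]=20
i=1: outside box; Z[1]=6 scan→box=[1,7)
i=2: min(r-i=5, Z[1]=6)=5; Z[2]=5
i=3: min(r-i=4, Z[2]=5)=4; Z[3]=4
i=4: min(r-i=3, Z[3]=4)=3; Z[4]=3
i=5: min(r-i=2, Z[4]=3)=2; Z[5]=2
i=6: min(r-i=1, Z[5]=2)=1; Z[6]=1
i=7: outside box; Z[7]=0
i=8: outside box; Z[8]=0
i=9: outside box; Z[9]=0
i=10: outside box; Z[10]=4 scan→box=[10,14)
i=11: min(r-i=3, Z[1]=6)=3; Z[11]=3
i=12: min(r-i=2, Z[2]=5)=2; Z[12]=2
i=13: min(r-i=1, Z[3]=4)=1; Z[13]=1
i=14: outside box; Z[14]=0
i=15: outside box; Z[15]=2 scan→box=[15,17)
i=16: min(r-i=1, Z[1]=6)=1; Z[16]=1
i=17: outside box; Z[17]=0
i=18: outside box; Z[18]=2 scan→box=[18,20)
i=19: min(r-i=1, Z[1]=6)=1; Z[19]=1

[20, 6, 5, 4, 3, 2, 1, 0, 0, 0, 4, 3, 2, 1, 0, 2, 1, 0, 2, 1]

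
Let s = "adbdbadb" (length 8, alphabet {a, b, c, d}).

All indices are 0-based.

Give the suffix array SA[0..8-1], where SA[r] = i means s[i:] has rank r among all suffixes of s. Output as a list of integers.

rank | idx | suffix
   0 |   5 | adb
   1 |   0 | adbdbadb
   2 |   7 | b
   3 |   4 | badb
   4 |   2 | bdbadb
   5 |   6 | db
   6 |   3 | dbadb
   7 |   1 | dbdbadb

[5, 0, 7, 4, 2, 6, 3, 1]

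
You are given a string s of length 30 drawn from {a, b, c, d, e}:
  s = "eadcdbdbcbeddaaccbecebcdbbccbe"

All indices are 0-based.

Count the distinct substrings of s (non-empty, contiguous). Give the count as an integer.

425

rank→(start, suffix):
  0 → (13, 'aaccbecebcdbbccbe')
  1 → (14, 'accbecebcdbbccbe')
  2 → (1, 'adcdbdbcbeddaaccbecebcdbbccbe')
  3 → (24, 'bbccbe')
  4 → (7, 'bcbeddaaccbecebcdbbccbe')
  5 → (25, 'bccbe')
  6 → (21, 'bcdbbccbe')
  7 → (5, 'bdbcbeddaaccbecebcdbbccbe')
  8 → (28, 'be')
  9 → (17, 'becebcdbbccbe')
  10 → (9, 'beddaaccbecebcdbbccbe')
  11 → (27, 'cbe')
  12 → (16, 'cbecebcdbbccbe')
  13 → (8, 'cbeddaaccbecebcdbbccbe')
  14 → (26, 'ccbe')
  15 → (15, 'ccbecebcdbbccbe')
  16 → (22, 'cdbbccbe')
  17 → (3, 'cdbdbcbeddaaccbecebcdbbccbe')
  18 → (19, 'cebcdbbccbe')
  19 → (12, 'daaccbecebcdbbccbe')
  20 → (23, 'dbbccbe')
  21 → (6, 'dbcbeddaaccbecebcdbbccbe')
  22 → (4, 'dbdbcbeddaaccbecebcdbbccbe')
  23 → (2, 'dcdbdbcbeddaaccbecebcdbbccbe')
  24 → (11, 'ddaaccbecebcdbbccbe')
  25 → (29, 'e')
  26 → (0, 'eadcdbdbcbeddaaccbecebcdbbccbe')
  27 → (20, 'ebcdbbccbe')
  28 → (18, 'ecebcdbbccbe')
  29 → (10, 'eddaaccbecebcdbbccbe')

SA = [13, 14, 1, 24, 7, 25, 21, 5, 28, 17, 9, 27, 16, 8, 26, 15, 22, 3, 19, 12, 23, 6, 4, 2, 11, 29, 0, 20, 18, 10]
i: (SA[i-1],SA[i]) lcp shared
  1: (13,14) 1 'a'
  2: (14,1) 1 'a'
  3: (1,24) 0 ''
  4: (24,7) 1 'b'
  5: (7,25) 2 'bc'
  6: (25,21) 2 'bc'
  7: (21,5) 1 'b'
  8: (5,28) 1 'b'
  9: (28,17) 2 'be'
  10: (17,9) 2 'be'
  11: (9,27) 0 ''
  12: (27,16) 3 'cbe'
  13: (16,8) 3 'cbe'
  14: (8,26) 1 'c'
  15: (26,15) 4 'ccbe'
  16: (15,22) 1 'c'
  17: (22,3) 3 'cdb'
  18: (3,19) 1 'c'
  19: (19,12) 0 ''
  20: (12,23) 1 'd'
  21: (23,6) 2 'db'
  22: (6,4) 2 'db'
  23: (4,2) 1 'd'
  24: (2,11) 1 'd'
  25: (11,29) 0 ''
  26: (29,0) 1 'e'
  27: (0,20) 1 'e'
  28: (20,18) 1 'e'
  29: (18,10) 1 'e'

n(n+1)/2 = 30·31/2 = 465
Σ LCP = 0 + 1 + 1 + 0 + 1 + 2 + 2 + 1 + 1 + 2 + 2 + 0 + 3 + 3 + 1 + 4 + 1 + 3 + 1 + 0 + 1 + 2 + 2 + 1 + 1 + 0 + 1 + 1 + 1 + 1 = 40
distinct = 465 − 40 = 425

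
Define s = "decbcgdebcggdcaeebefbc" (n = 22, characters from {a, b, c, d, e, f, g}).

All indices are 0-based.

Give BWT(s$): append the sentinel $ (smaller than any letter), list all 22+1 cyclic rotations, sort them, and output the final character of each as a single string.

rank  rotation                 last
    0  $decbcgdebcggdcaeebefbc  c
    1  aeebefbc$decbcgdebcggdc  c
    2  bc$decbcgdebcggdcaeebef  f
    3  bcgdebcggdcaeebefbc$dec  c
    4  bcggdcaeebefbc$decbcgde  e
    5  befbc$decbcgdebcggdcaee  e
    6  c$decbcgdebcggdcaeebefb  b
    7  caeebefbc$decbcgdebcggd  d
    8  cbcgdebcggdcaeebefbc$de  e
    9  cgdebcggdcaeebefbc$decb  b
   10  cggdcaeebefbc$decbcgdeb  b
   11  dcaeebefbc$decbcgdebcgg  g
   12  debcggdcaeebefbc$decbcg  g
   13  decbcgdebcggdcaeebefbc$  $
   14  ebcggdcaeebefbc$decbcgd  d
   15  ebefbc$decbcgdebcggdcae  e
   16  ecbcgdebcggdcaeebefbc$d  d
   17  eebefbc$decbcgdebcggdca  a
   18  efbc$decbcgdebcggdcaeeb  b
   19  fbc$decbcgdebcggdcaeebe  e
   20  gdcaeebefbc$decbcgdebcg  g
   21  gdebcggdcaeebefbc$decbc  c
   22  ggdcaeebefbc$decbcgdebc  c

ccfceebdebbgg$dedabegcc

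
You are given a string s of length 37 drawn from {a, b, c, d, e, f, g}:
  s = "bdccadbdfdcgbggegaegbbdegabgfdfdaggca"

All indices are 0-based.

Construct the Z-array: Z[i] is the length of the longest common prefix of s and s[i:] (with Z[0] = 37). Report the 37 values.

[37, 0, 0, 0, 0, 0, 2, 0, 0, 0, 0, 0, 1, 0, 0, 0, 0, 0, 0, 0, 1, 2, 0, 0, 0, 0, 1, 0, 0, 0, 0, 0, 0, 0, 0, 0, 0]

Z[0]=37
i=1: outside box; Z[1]=0
i=2: outside box; Z[2]=0
i=3: outside box; Z[3]=0
i=4: outside box; Z[4]=0
i=5: outside box; Z[5]=0
i=6: outside box; Z[6]=2 extend→box=[6,8)
i=7: min(r-i=1, Z[1]=0)=0; Z[7]=0
i=8: outside box; Z[8]=0
i=9: outside box; Z[9]=0
i=10: outside box; Z[10]=0
i=11: outside box; Z[11]=0
i=12: outside box; Z[12]=1 extend→box=[12,13)
i=13: outside box; Z[13]=0
i=14: outside box; Z[14]=0
i=15: outside box; Z[15]=0
i=16: outside box; Z[16]=0
i=17: outside box; Z[17]=0
i=18: outside box; Z[18]=0
i=19: outside box; Z[19]=0
i=20: outside box; Z[20]=1 extend→box=[20,21)
i=21: outside box; Z[21]=2 extend→box=[21,23)
i=22: min(r-i=1, Z[1]=0)=0; Z[22]=0
i=23: outside box; Z[23]=0
i=24: outside box; Z[24]=0
i=25: outside box; Z[25]=0
i=26: outside box; Z[26]=1 extend→box=[26,27)
i=27: outside box; Z[27]=0
i=28: outside box; Z[28]=0
i=29: outside box; Z[29]=0
i=30: outside box; Z[30]=0
i=31: outside box; Z[31]=0
i=32: outside box; Z[32]=0
i=33: outside box; Z[33]=0
i=34: outside box; Z[34]=0
i=35: outside box; Z[35]=0
i=36: outside box; Z[36]=0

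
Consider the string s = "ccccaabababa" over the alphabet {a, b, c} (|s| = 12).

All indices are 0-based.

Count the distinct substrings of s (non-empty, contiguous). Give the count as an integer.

56

sorted suffixes:
  #0 SA[0]=11  'a'
  #1 SA[1]=4  'aabababa'
  #2 SA[2]=9  'aba'
  #3 SA[3]=7  'ababa'
  #4 SA[4]=5  'abababa'
  #5 SA[5]=10  'ba'
  #6 SA[6]=8  'baba'
  #7 SA[7]=6  'bababa'
  #8 SA[8]=3  'caabababa'
  #9 SA[9]=2  'ccaabababa'
  #10 SA[10]=1  'cccaabababa'
  #11 SA[11]=0  'ccccaabababa'

SA = [11, 4, 9, 7, 5, 10, 8, 6, 3, 2, 1, 0]
i: (SA[i-1],SA[i]) lcp shared
  1: (11,4) 1 'a'
  2: (4,9) 1 'a'
  3: (9,7) 3 'aba'
  4: (7,5) 5 'ababa'
  5: (5,10) 0 ''
  6: (10,8) 2 'ba'
  7: (8,6) 4 'baba'
  8: (6,3) 0 ''
  9: (3,2) 1 'c'
  10: (2,1) 2 'cc'
  11: (1,0) 3 'ccc'

n(n+1)/2 = 12·13/2 = 78
Σ LCP = 0 + 1 + 1 + 3 + 5 + 0 + 2 + 4 + 0 + 1 + 2 + 3 = 22
distinct = 78 − 22 = 56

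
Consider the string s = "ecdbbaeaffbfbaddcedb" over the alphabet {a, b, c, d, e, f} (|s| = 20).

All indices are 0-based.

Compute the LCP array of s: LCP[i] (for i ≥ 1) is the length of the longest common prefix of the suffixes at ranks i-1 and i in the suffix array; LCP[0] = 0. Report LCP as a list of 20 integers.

sorted suffixes:
  #0 SA[0]=13  'addcedb'
  #1 SA[1]=5  'aeaffbfbaddcedb'
  #2 SA[2]=7  'affbfbaddcedb'
  #3 SA[3]=19  'b'
  #4 SA[4]=12  'baddcedb'
  #5 SA[5]=4  'baeaffbfbaddcedb'
  #6 SA[6]=3  'bbaeaffbfbaddcedb'
  #7 SA[7]=10  'bfbaddcedb'
  #8 SA[8]=1  'cdbbaeaffbfbaddcedb'
  #9 SA[9]=16  'cedb'
  #10 SA[10]=18  'db'
  #11 SA[11]=2  'dbbaeaffbfbaddcedb'
  #12 SA[12]=15  'dcedb'
  #13 SA[13]=14  'ddcedb'
  #14 SA[14]=6  'eaffbfbaddcedb'
  #15 SA[15]=0  'ecdbbaeaffbfbaddcedb'
  #16 SA[16]=17  'edb'
  #17 SA[17]=11  'fbaddcedb'
  #18 SA[18]=9  'fbfbaddcedb'
  #19 SA[19]=8  'ffbfbaddcedb'

SA = [13, 5, 7, 19, 12, 4, 3, 10, 1, 16, 18, 2, 15, 14, 6, 0, 17, 11, 9, 8]
i: (SA[i-1],SA[i]) lcp shared
  1: (13,5) 1 'a'
  2: (5,7) 1 'a'
  3: (7,19) 0 ''
  4: (19,12) 1 'b'
  5: (12,4) 2 'ba'
  6: (4,3) 1 'b'
  7: (3,10) 1 'b'
  8: (10,1) 0 ''
  9: (1,16) 1 'c'
  10: (16,18) 0 ''
  11: (18,2) 2 'db'
  12: (2,15) 1 'd'
  13: (15,14) 1 'd'
  14: (14,6) 0 ''
  15: (6,0) 1 'e'
  16: (0,17) 1 'e'
  17: (17,11) 0 ''
  18: (11,9) 2 'fb'
  19: (9,8) 1 'f'

[0, 1, 1, 0, 1, 2, 1, 1, 0, 1, 0, 2, 1, 1, 0, 1, 1, 0, 2, 1]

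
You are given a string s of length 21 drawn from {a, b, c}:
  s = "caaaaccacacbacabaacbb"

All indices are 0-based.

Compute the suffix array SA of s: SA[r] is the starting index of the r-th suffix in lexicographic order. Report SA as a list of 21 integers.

sorted suffixes:
  #0 SA[0]=1  'aaaaccacacbacabaacbb'
  #1 SA[1]=2  'aaaccacacbacabaacbb'
  #2 SA[2]=16  'aacbb'
  #3 SA[3]=3  'aaccacacbacabaacbb'
  #4 SA[4]=14  'abaacbb'
  #5 SA[5]=12  'acabaacbb'
  #6 SA[6]=7  'acacbacabaacbb'
  #7 SA[7]=9  'acbacabaacbb'
  #8 SA[8]=17  'acbb'
  #9 SA[9]=4  'accacacbacabaacbb'
  #10 SA[10]=20  'b'
  #11 SA[11]=15  'baacbb'
  #12 SA[12]=11  'bacabaacbb'
  #13 SA[13]=19  'bb'
  #14 SA[14]=0  'caaaaccacacbacabaacbb'
  #15 SA[15]=13  'cabaacbb'
  #16 SA[16]=6  'cacacbacabaacbb'
  #17 SA[17]=8  'cacbacabaacbb'
  #18 SA[18]=10  'cbacabaacbb'
  #19 SA[19]=18  'cbb'
  #20 SA[20]=5  'ccacacbacabaacbb'

[1, 2, 16, 3, 14, 12, 7, 9, 17, 4, 20, 15, 11, 19, 0, 13, 6, 8, 10, 18, 5]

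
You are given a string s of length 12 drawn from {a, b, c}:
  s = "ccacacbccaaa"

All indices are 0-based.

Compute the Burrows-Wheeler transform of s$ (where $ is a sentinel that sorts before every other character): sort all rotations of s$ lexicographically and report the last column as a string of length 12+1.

rank  rotation       last
    0  $ccacacbccaaa  a
    1  a$ccacacbccaa  a
    2  aa$ccacacbcca  a
    3  aaa$ccacacbcc  c
    4  acacbccaaa$cc  c
    5  acbccaaa$ccac  c
    6  bccaaa$ccacac  c
    7  caaa$ccacacbc  c
    8  cacacbccaaa$c  c
    9  cacbccaaa$cca  a
   10  cbccaaa$ccaca  a
   11  ccaaa$ccacacb  b
   12  ccacacbccaaa$  $

aaaccccccaab$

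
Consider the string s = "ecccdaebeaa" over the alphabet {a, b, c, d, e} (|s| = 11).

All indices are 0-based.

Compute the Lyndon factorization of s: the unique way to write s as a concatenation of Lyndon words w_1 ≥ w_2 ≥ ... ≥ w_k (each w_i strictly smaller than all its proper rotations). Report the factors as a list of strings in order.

["e", "cccd", "aebe", "a", "a"]

emit factor 1: 'e' (i=0, period=1)
emit factor 2: 'cccd' (i=1, period=4)
emit factor 3: 'aebe' (i=5, period=4)
emit factor 4: 'a' (i=9, period=1)
emit factor 5: 'a' (i=10, period=1)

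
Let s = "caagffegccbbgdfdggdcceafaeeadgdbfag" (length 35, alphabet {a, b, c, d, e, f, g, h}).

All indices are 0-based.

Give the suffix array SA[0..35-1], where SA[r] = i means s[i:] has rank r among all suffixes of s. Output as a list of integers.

[1, 27, 24, 22, 33, 2, 10, 31, 11, 0, 9, 8, 19, 20, 30, 18, 13, 28, 15, 26, 21, 25, 6, 23, 32, 14, 5, 4, 34, 7, 29, 17, 12, 3, 16]

rank | idx | suffix
   0 |   1 | aagffegccbbgdfdggdcceafaeeadgdbfag
   1 |  27 | adgdbfag
   2 |  24 | aeeadgdbfag
   3 |  22 | afaeeadgdbfag
   4 |  33 | ag
   5 |   2 | agffegccbbgdfdggdcceafaeeadgdbfag
   6 |  10 | bbgdfdggdcceafaeeadgdbfag
   7 |  31 | bfag
   8 |  11 | bgdfdggdcceafaeeadgdbfag
   9 |   0 | caagffegccbbgdfdggdcceafaeeadgdbfag
  10 |   9 | cbbgdfdggdcceafaeeadgdbfag
  11 |   8 | ccbbgdfdggdcceafaeeadgdbfag
  12 |  19 | cceafaeeadgdbfag
  13 |  20 | ceafaeeadgdbfag
  14 |  30 | dbfag
  15 |  18 | dcceafaeeadgdbfag
  16 |  13 | dfdggdcceafaeeadgdbfag
  17 |  28 | dgdbfag
  18 |  15 | dggdcceafaeeadgdbfag
  19 |  26 | eadgdbfag
  20 |  21 | eafaeeadgdbfag
  21 |  25 | eeadgdbfag
  22 |   6 | egccbbgdfdggdcceafaeeadgdbfag
  23 |  23 | faeeadgdbfag
  24 |  32 | fag
  25 |  14 | fdggdcceafaeeadgdbfag
  26 |   5 | fegccbbgdfdggdcceafaeeadgdbfag
  27 |   4 | ffegccbbgdfdggdcceafaeeadgdbfag
  28 |  34 | g
  29 |   7 | gccbbgdfdggdcceafaeeadgdbfag
  30 |  29 | gdbfag
  31 |  17 | gdcceafaeeadgdbfag
  32 |  12 | gdfdggdcceafaeeadgdbfag
  33 |   3 | gffegccbbgdfdggdcceafaeeadgdbfag
  34 |  16 | ggdcceafaeeadgdbfag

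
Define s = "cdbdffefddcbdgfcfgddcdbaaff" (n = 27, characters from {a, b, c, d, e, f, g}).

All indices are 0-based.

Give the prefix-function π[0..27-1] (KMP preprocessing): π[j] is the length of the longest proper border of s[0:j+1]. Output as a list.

[0, 0, 0, 0, 0, 0, 0, 0, 0, 0, 1, 0, 0, 0, 0, 1, 0, 0, 0, 0, 1, 2, 3, 0, 0, 0, 0]

π[0] = 0
j=1 s[j]='d': π[1]=0 (border '')
j=2 s[j]='b': π[2]=0 (border '')
j=3 s[j]='d': π[3]=0 (border '')
j=4 s[j]='f': π[4]=0 (border '')
j=5 s[j]='f': π[5]=0 (border '')
j=6 s[j]='e': π[6]=0 (border '')
j=7 s[j]='f': π[7]=0 (border '')
j=8 s[j]='d': π[8]=0 (border '')
j=9 s[j]='d': π[9]=0 (border '')
j=10 s[j]='c': π[10]=1 (border 'c')
j=11 s[j]='b': k: 1→0; π[11]=0 (border '')
j=12 s[j]='d': π[12]=0 (border '')
j=13 s[j]='g': π[13]=0 (border '')
j=14 s[j]='f': π[14]=0 (border '')
j=15 s[j]='c': π[15]=1 (border 'c')
j=16 s[j]='f': k: 1→0; π[16]=0 (border '')
j=17 s[j]='g': π[17]=0 (border '')
j=18 s[j]='d': π[18]=0 (border '')
j=19 s[j]='d': π[19]=0 (border '')
j=20 s[j]='c': π[20]=1 (border 'c')
j=21 s[j]='d': π[21]=2 (border 'cd')
j=22 s[j]='b': π[22]=3 (border 'cdb')
j=23 s[j]='a': k: 3→0; π[23]=0 (border '')
j=24 s[j]='a': π[24]=0 (border '')
j=25 s[j]='f': π[25]=0 (border '')
j=26 s[j]='f': π[26]=0 (border '')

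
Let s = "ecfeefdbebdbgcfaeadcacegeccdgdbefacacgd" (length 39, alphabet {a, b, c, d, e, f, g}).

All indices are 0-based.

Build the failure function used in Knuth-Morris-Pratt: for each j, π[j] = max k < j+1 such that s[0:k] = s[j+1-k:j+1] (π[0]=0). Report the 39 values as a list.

π[0] = 0
j=1 s[j]='c': π[1]=0 (border '')
j=2 s[j]='f': π[2]=0 (border '')
j=3 s[j]='e': π[3]=1 (border 'e')
j=4 s[j]='e': k: 1→0; π[4]=1 (border 'e')
j=5 s[j]='f': k: 1→0; π[5]=0 (border '')
j=6 s[j]='d': π[6]=0 (border '')
j=7 s[j]='b': π[7]=0 (border '')
j=8 s[j]='e': π[8]=1 (border 'e')
j=9 s[j]='b': k: 1→0; π[9]=0 (border '')
j=10 s[j]='d': π[10]=0 (border '')
j=11 s[j]='b': π[11]=0 (border '')
j=12 s[j]='g': π[12]=0 (border '')
j=13 s[j]='c': π[13]=0 (border '')
j=14 s[j]='f': π[14]=0 (border '')
j=15 s[j]='a': π[15]=0 (border '')
j=16 s[j]='e': π[16]=1 (border 'e')
j=17 s[j]='a': k: 1→0; π[17]=0 (border '')
j=18 s[j]='d': π[18]=0 (border '')
j=19 s[j]='c': π[19]=0 (border '')
j=20 s[j]='a': π[20]=0 (border '')
j=21 s[j]='c': π[21]=0 (border '')
j=22 s[j]='e': π[22]=1 (border 'e')
j=23 s[j]='g': k: 1→0; π[23]=0 (border '')
j=24 s[j]='e': π[24]=1 (border 'e')
j=25 s[j]='c': π[25]=2 (border 'ec')
j=26 s[j]='c': k: 2→0; π[26]=0 (border '')
j=27 s[j]='d': π[27]=0 (border '')
j=28 s[j]='g': π[28]=0 (border '')
j=29 s[j]='d': π[29]=0 (border '')
j=30 s[j]='b': π[30]=0 (border '')
j=31 s[j]='e': π[31]=1 (border 'e')
j=32 s[j]='f': k: 1→0; π[32]=0 (border '')
j=33 s[j]='a': π[33]=0 (border '')
j=34 s[j]='c': π[34]=0 (border '')
j=35 s[j]='a': π[35]=0 (border '')
j=36 s[j]='c': π[36]=0 (border '')
j=37 s[j]='g': π[37]=0 (border '')
j=38 s[j]='d': π[38]=0 (border '')

[0, 0, 0, 1, 1, 0, 0, 0, 1, 0, 0, 0, 0, 0, 0, 0, 1, 0, 0, 0, 0, 0, 1, 0, 1, 2, 0, 0, 0, 0, 0, 1, 0, 0, 0, 0, 0, 0, 0]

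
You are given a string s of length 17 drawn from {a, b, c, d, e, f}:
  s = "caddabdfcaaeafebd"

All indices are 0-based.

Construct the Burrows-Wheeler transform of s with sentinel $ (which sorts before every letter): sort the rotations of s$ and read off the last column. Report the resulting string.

dcdcaeeaf$bdabafda

rank  rotation            last
    0  $caddabdfcaaeafebd  d
    1  aaeafebd$caddabdfc  c
    2  abdfcaaeafebd$cadd  d
    3  addabdfcaaeafebd$c  c
    4  aeafebd$caddabdfca  a
    5  afebd$caddabdfcaae  e
    6  bd$caddabdfcaaeafe  e
    7  bdfcaaeafebd$cadda  a
    8  caaeafebd$caddabdf  f
    9  caddabdfcaaeafebd$  $
   10  d$caddabdfcaaeafeb  b
   11  dabdfcaaeafebd$cad  d
   12  ddabdfcaaeafebd$ca  a
   13  dfcaaeafebd$caddab  b
   14  eafebd$caddabdfcaa  a
   15  ebd$caddabdfcaaeaf  f
   16  fcaaeafebd$caddabd  d
   17  febd$caddabdfcaaea  a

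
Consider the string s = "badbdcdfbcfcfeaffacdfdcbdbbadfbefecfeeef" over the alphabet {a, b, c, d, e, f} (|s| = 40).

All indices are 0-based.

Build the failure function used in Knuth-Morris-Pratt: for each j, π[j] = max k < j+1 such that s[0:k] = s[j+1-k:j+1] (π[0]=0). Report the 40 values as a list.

[0, 0, 0, 1, 0, 0, 0, 0, 1, 0, 0, 0, 0, 0, 0, 0, 0, 0, 0, 0, 0, 0, 0, 1, 0, 1, 1, 2, 3, 0, 1, 0, 0, 0, 0, 0, 0, 0, 0, 0]

π[0] = 0
j=1 s[j]='a': π[1]=0 (border '')
j=2 s[j]='d': π[2]=0 (border '')
j=3 s[j]='b': π[3]=1 (border 'b')
j=4 s[j]='d': k: 1→0; π[4]=0 (border '')
j=5 s[j]='c': π[5]=0 (border '')
j=6 s[j]='d': π[6]=0 (border '')
j=7 s[j]='f': π[7]=0 (border '')
j=8 s[j]='b': π[8]=1 (border 'b')
j=9 s[j]='c': k: 1→0; π[9]=0 (border '')
j=10 s[j]='f': π[10]=0 (border '')
j=11 s[j]='c': π[11]=0 (border '')
j=12 s[j]='f': π[12]=0 (border '')
j=13 s[j]='e': π[13]=0 (border '')
j=14 s[j]='a': π[14]=0 (border '')
j=15 s[j]='f': π[15]=0 (border '')
j=16 s[j]='f': π[16]=0 (border '')
j=17 s[j]='a': π[17]=0 (border '')
j=18 s[j]='c': π[18]=0 (border '')
j=19 s[j]='d': π[19]=0 (border '')
j=20 s[j]='f': π[20]=0 (border '')
j=21 s[j]='d': π[21]=0 (border '')
j=22 s[j]='c': π[22]=0 (border '')
j=23 s[j]='b': π[23]=1 (border 'b')
j=24 s[j]='d': k: 1→0; π[24]=0 (border '')
j=25 s[j]='b': π[25]=1 (border 'b')
j=26 s[j]='b': k: 1→0; π[26]=1 (border 'b')
j=27 s[j]='a': π[27]=2 (border 'ba')
j=28 s[j]='d': π[28]=3 (border 'bad')
j=29 s[j]='f': k: 3→0; π[29]=0 (border '')
j=30 s[j]='b': π[30]=1 (border 'b')
j=31 s[j]='e': k: 1→0; π[31]=0 (border '')
j=32 s[j]='f': π[32]=0 (border '')
j=33 s[j]='e': π[33]=0 (border '')
j=34 s[j]='c': π[34]=0 (border '')
j=35 s[j]='f': π[35]=0 (border '')
j=36 s[j]='e': π[36]=0 (border '')
j=37 s[j]='e': π[37]=0 (border '')
j=38 s[j]='e': π[38]=0 (border '')
j=39 s[j]='f': π[39]=0 (border '')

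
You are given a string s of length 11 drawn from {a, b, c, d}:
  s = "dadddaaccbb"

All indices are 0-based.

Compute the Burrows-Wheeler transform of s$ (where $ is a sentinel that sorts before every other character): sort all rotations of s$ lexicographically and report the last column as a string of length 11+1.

rank  rotation      last
    0  $dadddaaccbb  b
    1  aaccbb$daddd  d
    2  accbb$daddda  a
    3  adddaaccbb$d  d
    4  b$dadddaaccb  b
    5  bb$dadddaacc  c
    6  cbb$dadddaac  c
    7  ccbb$dadddaa  a
    8  daaccbb$dadd  d
    9  dadddaaccbb$  $
   10  ddaaccbb$dad  d
   11  dddaaccbb$da  a

bdadbccad$da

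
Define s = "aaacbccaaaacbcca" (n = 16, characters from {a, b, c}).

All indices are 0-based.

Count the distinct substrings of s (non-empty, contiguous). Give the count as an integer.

92

rank | idx | suffix
   0 |  15 | a
   1 |   7 | aaaacbcca
   2 |   8 | aaacbcca
   3 |   0 | aaacbccaaaacbcca
   4 |   9 | aacbcca
   5 |   1 | aacbccaaaacbcca
   6 |  10 | acbcca
   7 |   2 | acbccaaaacbcca
   8 |  12 | bcca
   9 |   4 | bccaaaacbcca
  10 |  14 | ca
  11 |   6 | caaaacbcca
  12 |  11 | cbcca
  13 |   3 | cbccaaaacbcca
  14 |  13 | cca
  15 |   5 | ccaaaacbcca

SA = [15, 7, 8, 0, 9, 1, 10, 2, 12, 4, 14, 6, 11, 3, 13, 5]
rank  pair      lcp
   1  s[15:],s[7:]  1  'a'
   2  s[7:],s[8:]  3  'aaa'
   3  s[8:],s[0:]  8  'aaacbcca'
   4  s[0:],s[9:]  2  'aa'
   5  s[9:],s[1:]  7  'aacbcca'
   6  s[1:],s[10:]  1  'a'
   7  s[10:],s[2:]  6  'acbcca'
   8  s[2:],s[12:]  0  ''
   9  s[12:],s[4:]  4  'bcca'
  10  s[4:],s[14:]  0  ''
  11  s[14:],s[6:]  2  'ca'
  12  s[6:],s[11:]  1  'c'
  13  s[11:],s[3:]  5  'cbcca'
  14  s[3:],s[13:]  1  'c'
  15  s[13:],s[5:]  3  'cca'

n(n+1)/2 = 16·17/2 = 136
Σ LCP = 0 + 1 + 3 + 8 + 2 + 7 + 1 + 6 + 0 + 4 + 0 + 2 + 1 + 5 + 1 + 3 = 44
distinct = 136 − 44 = 92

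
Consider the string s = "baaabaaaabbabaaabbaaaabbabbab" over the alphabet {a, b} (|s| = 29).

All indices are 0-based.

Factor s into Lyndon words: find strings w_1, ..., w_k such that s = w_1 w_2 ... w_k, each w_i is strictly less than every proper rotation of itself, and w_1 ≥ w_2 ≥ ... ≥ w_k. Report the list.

emit factor 1: 'b' (i=0, period=1)
emit factor 2: 'aaab' (i=1, period=4)
emit factor 3: 'aaaabbabaaabbaaaabbabbab' (i=5, period=24)

["b", "aaab", "aaaabbabaaabbaaaabbabbab"]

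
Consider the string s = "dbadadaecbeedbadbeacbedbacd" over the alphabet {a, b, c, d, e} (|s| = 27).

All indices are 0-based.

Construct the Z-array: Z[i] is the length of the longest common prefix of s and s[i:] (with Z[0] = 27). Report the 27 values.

[27, 0, 0, 1, 0, 1, 0, 0, 0, 0, 0, 0, 4, 0, 0, 2, 0, 0, 0, 0, 0, 0, 3, 0, 0, 0, 1]

Z[0]=27
i=1: fresh scan; Z[1]=0
i=2: fresh scan; Z[2]=0
i=3: fresh scan; Z[3]=1 scan→box=[3,4)
i=4: fresh scan; Z[4]=0
i=5: fresh scan; Z[5]=1 scan→box=[5,6)
i=6: fresh scan; Z[6]=0
i=7: fresh scan; Z[7]=0
i=8: fresh scan; Z[8]=0
i=9: fresh scan; Z[9]=0
i=10: fresh scan; Z[10]=0
i=11: fresh scan; Z[11]=0
i=12: fresh scan; Z[12]=4 scan→box=[12,16)
i=13: min(r-i=3, Z[1]=0)=0; Z[13]=0
i=14: min(r-i=2, Z[2]=0)=0; Z[14]=0
i=15: min(r-i=1, Z[3]=1)=1; Z[15]=2 scan→box=[15,17)
i=16: min(r-i=1, Z[1]=0)=0; Z[16]=0
i=17: fresh scan; Z[17]=0
i=18: fresh scan; Z[18]=0
i=19: fresh scan; Z[19]=0
i=20: fresh scan; Z[20]=0
i=21: fresh scan; Z[21]=0
i=22: fresh scan; Z[22]=3 scan→box=[22,25)
i=23: min(r-i=2, Z[1]=0)=0; Z[23]=0
i=24: min(r-i=1, Z[2]=0)=0; Z[24]=0
i=25: fresh scan; Z[25]=0
i=26: fresh scan; Z[26]=1 scan→box=[26,27)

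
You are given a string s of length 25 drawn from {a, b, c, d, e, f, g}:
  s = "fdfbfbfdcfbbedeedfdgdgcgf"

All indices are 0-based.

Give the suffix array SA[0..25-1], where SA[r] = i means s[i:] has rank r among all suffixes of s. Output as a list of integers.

rank | idx | suffix
   0 |  10 | bbedeedfdgdgcgf
   1 |  11 | bedeedfdgdgcgf
   2 |   3 | bfbfdcfbbedeedfdgdgcgf
   3 |   5 | bfdcfbbedeedfdgdgcgf
   4 |   8 | cfbbedeedfdgdgcgf
   5 |  22 | cgf
   6 |   7 | dcfbbedeedfdgdgcgf
   7 |  13 | deedfdgdgcgf
   8 |   1 | dfbfbfdcfbbedeedfdgdgcgf
   9 |  16 | dfdgdgcgf
  10 |  20 | dgcgf
  11 |  18 | dgdgcgf
  12 |  12 | edeedfdgdgcgf
  13 |  15 | edfdgdgcgf
  14 |  14 | eedfdgdgcgf
  15 |  24 | f
  16 |   9 | fbbedeedfdgdgcgf
  17 |   2 | fbfbfdcfbbedeedfdgdgcgf
  18 |   4 | fbfdcfbbedeedfdgdgcgf
  19 |   6 | fdcfbbedeedfdgdgcgf
  20 |   0 | fdfbfbfdcfbbedeedfdgdgcgf
  21 |  17 | fdgdgcgf
  22 |  21 | gcgf
  23 |  19 | gdgcgf
  24 |  23 | gf

[10, 11, 3, 5, 8, 22, 7, 13, 1, 16, 20, 18, 12, 15, 14, 24, 9, 2, 4, 6, 0, 17, 21, 19, 23]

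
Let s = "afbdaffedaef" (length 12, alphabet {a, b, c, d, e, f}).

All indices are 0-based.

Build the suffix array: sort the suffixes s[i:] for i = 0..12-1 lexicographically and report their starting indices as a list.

rank→(start, suffix):
  0 → (9, 'aef')
  1 → (0, 'afbdaffedaef')
  2 → (4, 'affedaef')
  3 → (2, 'bdaffedaef')
  4 → (8, 'daef')
  5 → (3, 'daffedaef')
  6 → (7, 'edaef')
  7 → (10, 'ef')
  8 → (11, 'f')
  9 → (1, 'fbdaffedaef')
  10 → (6, 'fedaef')
  11 → (5, 'ffedaef')

[9, 0, 4, 2, 8, 3, 7, 10, 11, 1, 6, 5]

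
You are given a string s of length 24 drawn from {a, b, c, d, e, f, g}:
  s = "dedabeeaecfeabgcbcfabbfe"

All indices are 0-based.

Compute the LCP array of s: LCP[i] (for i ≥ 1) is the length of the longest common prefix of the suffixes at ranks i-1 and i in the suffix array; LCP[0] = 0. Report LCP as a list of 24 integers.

sorted suffixes:
  #0 SA[0]=19  'abbfe'
  #1 SA[1]=3  'abeeaecfeabgcbcfabbfe'
  #2 SA[2]=12  'abgcbcfabbfe'
  #3 SA[3]=7  'aecfeabgcbcfabbfe'
  #4 SA[4]=20  'bbfe'
  #5 SA[5]=16  'bcfabbfe'
  #6 SA[6]=4  'beeaecfeabgcbcfabbfe'
  #7 SA[7]=21  'bfe'
  #8 SA[8]=13  'bgcbcfabbfe'
  #9 SA[9]=15  'cbcfabbfe'
  #10 SA[10]=17  'cfabbfe'
  #11 SA[11]=9  'cfeabgcbcfabbfe'
  #12 SA[12]=2  'dabeeaecfeabgcbcfabbfe'
  #13 SA[13]=0  'dedabeeaecfeabgcbcfabbfe'
  #14 SA[14]=23  'e'
  #15 SA[15]=11  'eabgcbcfabbfe'
  #16 SA[16]=6  'eaecfeabgcbcfabbfe'
  #17 SA[17]=8  'ecfeabgcbcfabbfe'
  #18 SA[18]=1  'edabeeaecfeabgcbcfabbfe'
  #19 SA[19]=5  'eeaecfeabgcbcfabbfe'
  #20 SA[20]=18  'fabbfe'
  #21 SA[21]=22  'fe'
  #22 SA[22]=10  'feabgcbcfabbfe'
  #23 SA[23]=14  'gcbcfabbfe'

SA = [19, 3, 12, 7, 20, 16, 4, 21, 13, 15, 17, 9, 2, 0, 23, 11, 6, 8, 1, 5, 18, 22, 10, 14]
[i] adj suffixes → lcp
  [1] 19/3 → 2 ('ab')
  [2] 3/12 → 2 ('ab')
  [3] 12/7 → 1 ('a')
  [4] 7/20 → 0 ('')
  [5] 20/16 → 1 ('b')
  [6] 16/4 → 1 ('b')
  [7] 4/21 → 1 ('b')
  [8] 21/13 → 1 ('b')
  [9] 13/15 → 0 ('')
  [10] 15/17 → 1 ('c')
  [11] 17/9 → 2 ('cf')
  [12] 9/2 → 0 ('')
  [13] 2/0 → 1 ('d')
  [14] 0/23 → 0 ('')
  [15] 23/11 → 1 ('e')
  [16] 11/6 → 2 ('ea')
  [17] 6/8 → 1 ('e')
  [18] 8/1 → 1 ('e')
  [19] 1/5 → 1 ('e')
  [20] 5/18 → 0 ('')
  [21] 18/22 → 1 ('f')
  [22] 22/10 → 2 ('fe')
  [23] 10/14 → 0 ('')

[0, 2, 2, 1, 0, 1, 1, 1, 1, 0, 1, 2, 0, 1, 0, 1, 2, 1, 1, 1, 0, 1, 2, 0]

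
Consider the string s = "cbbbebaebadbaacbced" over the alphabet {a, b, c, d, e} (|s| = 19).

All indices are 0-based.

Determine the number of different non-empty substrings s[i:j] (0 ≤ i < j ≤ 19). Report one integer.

sorted suffixes:
  #0 SA[0]=12  'aacbced'
  #1 SA[1]=13  'acbced'
  #2 SA[2]=9  'adbaacbced'
  #3 SA[3]=6  'aebadbaacbced'
  #4 SA[4]=11  'baacbced'
  #5 SA[5]=8  'badbaacbced'
  #6 SA[6]=5  'baebadbaacbced'
  #7 SA[7]=1  'bbbebaebadbaacbced'
  #8 SA[8]=2  'bbebaebadbaacbced'
  #9 SA[9]=15  'bced'
  #10 SA[10]=3  'bebaebadbaacbced'
  #11 SA[11]=0  'cbbbebaebadbaacbced'
  #12 SA[12]=14  'cbced'
  #13 SA[13]=16  'ced'
  #14 SA[14]=18  'd'
  #15 SA[15]=10  'dbaacbced'
  #16 SA[16]=7  'ebadbaacbced'
  #17 SA[17]=4  'ebaebadbaacbced'
  #18 SA[18]=17  'ed'

SA = [12, 13, 9, 6, 11, 8, 5, 1, 2, 15, 3, 0, 14, 16, 18, 10, 7, 4, 17]
[i] adj suffixes → lcp
  [1] 12/13 → 1 ('a')
  [2] 13/9 → 1 ('a')
  [3] 9/6 → 1 ('a')
  [4] 6/11 → 0 ('')
  [5] 11/8 → 2 ('ba')
  [6] 8/5 → 2 ('ba')
  [7] 5/1 → 1 ('b')
  [8] 1/2 → 2 ('bb')
  [9] 2/15 → 1 ('b')
  [10] 15/3 → 1 ('b')
  [11] 3/0 → 0 ('')
  [12] 0/14 → 2 ('cb')
  [13] 14/16 → 1 ('c')
  [14] 16/18 → 0 ('')
  [15] 18/10 → 1 ('d')
  [16] 10/7 → 0 ('')
  [17] 7/4 → 3 ('eba')
  [18] 4/17 → 1 ('e')

n(n+1)/2 = 19·20/2 = 190
Σ LCP = 0 + 1 + 1 + 1 + 0 + 2 + 2 + 1 + 2 + 1 + 1 + 0 + 2 + 1 + 0 + 1 + 0 + 3 + 1 = 20
distinct = 190 − 20 = 170

170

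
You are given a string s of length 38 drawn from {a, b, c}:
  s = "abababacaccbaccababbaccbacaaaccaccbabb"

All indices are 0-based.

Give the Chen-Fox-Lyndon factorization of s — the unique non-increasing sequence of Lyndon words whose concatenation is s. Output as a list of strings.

emit factor 1: 'abababacaccbaccababbaccbac' (i=0, period=26)
emit factor 2: 'aaaccaccbabb' (i=26, period=12)

["abababacaccbaccababbaccbac", "aaaccaccbabb"]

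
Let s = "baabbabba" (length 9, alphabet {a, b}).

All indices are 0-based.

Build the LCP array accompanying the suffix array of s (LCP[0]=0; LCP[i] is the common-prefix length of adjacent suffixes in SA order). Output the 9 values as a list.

rank→(start, suffix):
  0 → (8, 'a')
  1 → (1, 'aabbabba')
  2 → (5, 'abba')
  3 → (2, 'abbabba')
  4 → (7, 'ba')
  5 → (0, 'baabbabba')
  6 → (4, 'babba')
  7 → (6, 'bba')
  8 → (3, 'bbabba')

SA = [8, 1, 5, 2, 7, 0, 4, 6, 3]
rank  pair      lcp
   1  s[8:],s[1:]  1  'a'
   2  s[1:],s[5:]  1  'a'
   3  s[5:],s[2:]  4  'abba'
   4  s[2:],s[7:]  0  ''
   5  s[7:],s[0:]  2  'ba'
   6  s[0:],s[4:]  2  'ba'
   7  s[4:],s[6:]  1  'b'
   8  s[6:],s[3:]  3  'bba'

[0, 1, 1, 4, 0, 2, 2, 1, 3]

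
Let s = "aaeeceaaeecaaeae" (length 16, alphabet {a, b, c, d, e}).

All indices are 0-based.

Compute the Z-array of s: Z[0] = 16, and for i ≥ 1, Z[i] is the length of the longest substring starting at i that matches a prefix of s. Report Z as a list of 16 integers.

Z[0]=16
i=1: outside box; Z[1]=1 scan→box=[1,2)
i=2: outside box; Z[2]=0
i=3: outside box; Z[3]=0
i=4: outside box; Z[4]=0
i=5: outside box; Z[5]=0
i=6: outside box; Z[6]=5 scan→box=[6,11)
i=7: min(r-i=4, Z[1]=1)=1; Z[7]=1
i=8: min(r-i=3, Z[2]=0)=0; Z[8]=0
i=9: min(r-i=2, Z[3]=0)=0; Z[9]=0
i=10: min(r-i=1, Z[4]=0)=0; Z[10]=0
i=11: outside box; Z[11]=3 scan→box=[11,14)
i=12: min(r-i=2, Z[1]=1)=1; Z[12]=1
i=13: min(r-i=1, Z[2]=0)=0; Z[13]=0
i=14: outside box; Z[14]=1 scan→box=[14,15)
i=15: outside box; Z[15]=0

[16, 1, 0, 0, 0, 0, 5, 1, 0, 0, 0, 3, 1, 0, 1, 0]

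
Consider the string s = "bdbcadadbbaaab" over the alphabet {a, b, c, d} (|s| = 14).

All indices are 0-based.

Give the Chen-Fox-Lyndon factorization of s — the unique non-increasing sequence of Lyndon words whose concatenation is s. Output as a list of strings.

["bd", "bc", "adadbb", "aaab"]

emit factor 1: 'bd' (i=0, period=2)
emit factor 2: 'bc' (i=2, period=2)
emit factor 3: 'adadbb' (i=4, period=6)
emit factor 4: 'aaab' (i=10, period=4)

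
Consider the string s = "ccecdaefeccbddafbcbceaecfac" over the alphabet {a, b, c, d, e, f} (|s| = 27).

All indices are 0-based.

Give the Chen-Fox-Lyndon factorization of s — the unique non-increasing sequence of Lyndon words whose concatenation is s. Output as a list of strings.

emit factor 1: 'ccecd' (i=0, period=5)
emit factor 2: 'aefeccbddafbcbce' (i=5, period=16)
emit factor 3: 'aecf' (i=21, period=4)
emit factor 4: 'ac' (i=25, period=2)

["ccecd", "aefeccbddafbcbce", "aecf", "ac"]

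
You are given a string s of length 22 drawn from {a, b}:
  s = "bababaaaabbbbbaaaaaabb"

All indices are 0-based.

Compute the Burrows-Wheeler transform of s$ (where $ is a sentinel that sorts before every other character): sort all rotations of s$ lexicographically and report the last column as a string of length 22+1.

bbaabaaaabbaabbaa$abbba

rank  rotation                 last
    0  $bababaaaabbbbbaaaaaabb  b
    1  aaaaaabb$bababaaaabbbbb  b
    2  aaaaabb$bababaaaabbbbba  a
    3  aaaabb$bababaaaabbbbbaa  a
    4  aaaabbbbbaaaaaabb$babab  b
    5  aaabb$bababaaaabbbbbaaa  a
    6  aaabbbbbaaaaaabb$bababa  a
    7  aabb$bababaaaabbbbbaaaa  a
    8  aabbbbbaaaaaabb$bababaa  a
    9  abaaaabbbbbaaaaaabb$bab  b
   10  ababaaaabbbbbaaaaaabb$b  b
   11  abb$bababaaaabbbbbaaaaa  a
   12  abbbbbaaaaaabb$bababaaa  a
   13  b$bababaaaabbbbbaaaaaab  b
   14  baaaaaabb$bababaaaabbbb  b
   15  baaaabbbbbaaaaaabb$baba  a
   16  babaaaabbbbbaaaaaabb$ba  a
   17  bababaaaabbbbbaaaaaabb$  $
   18  bb$bababaaaabbbbbaaaaaa  a
   19  bbaaaaaabb$bababaaaabbb  b
   20  bbbaaaaaabb$bababaaaabb  b
   21  bbbbaaaaaabb$bababaaaab  b
   22  bbbbbaaaaaabb$bababaaaa  a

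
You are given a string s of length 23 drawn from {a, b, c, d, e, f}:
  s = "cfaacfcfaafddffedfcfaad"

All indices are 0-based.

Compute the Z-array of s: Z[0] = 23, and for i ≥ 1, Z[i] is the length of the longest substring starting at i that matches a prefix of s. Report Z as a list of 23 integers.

Z[0]=23
i=1: fresh scan; Z[1]=0
i=2: fresh scan; Z[2]=0
i=3: fresh scan; Z[3]=0
i=4: fresh scan; Z[4]=2 grow→box=[4,6)
i=5: min(r-i=1, Z[1]=0)=0; Z[5]=0
i=6: fresh scan; Z[6]=4 grow→box=[6,10)
i=7: min(r-i=3, Z[1]=0)=0; Z[7]=0
i=8: min(r-i=2, Z[2]=0)=0; Z[8]=0
i=9: min(r-i=1, Z[3]=0)=0; Z[9]=0
i=10: fresh scan; Z[10]=0
i=11: fresh scan; Z[11]=0
i=12: fresh scan; Z[12]=0
i=13: fresh scan; Z[13]=0
i=14: fresh scan; Z[14]=0
i=15: fresh scan; Z[15]=0
i=16: fresh scan; Z[16]=0
i=17: fresh scan; Z[17]=0
i=18: fresh scan; Z[18]=4 grow→box=[18,22)
i=19: min(r-i=3, Z[1]=0)=0; Z[19]=0
i=20: min(r-i=2, Z[2]=0)=0; Z[20]=0
i=21: min(r-i=1, Z[3]=0)=0; Z[21]=0
i=22: fresh scan; Z[22]=0

[23, 0, 0, 0, 2, 0, 4, 0, 0, 0, 0, 0, 0, 0, 0, 0, 0, 0, 4, 0, 0, 0, 0]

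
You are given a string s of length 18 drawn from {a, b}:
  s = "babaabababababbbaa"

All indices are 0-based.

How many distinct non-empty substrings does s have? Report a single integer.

rank→(start, suffix):
  0 → (17, 'a')
  1 → (16, 'aa')
  2 → (3, 'aabababababbbaa')
  3 → (1, 'abaabababababbbaa')
  4 → (4, 'abababababbbaa')
  5 → (6, 'ababababbbaa')
  6 → (8, 'abababbbaa')
  7 → (10, 'ababbbaa')
  8 → (12, 'abbbaa')
  9 → (15, 'baa')
  10 → (2, 'baabababababbbaa')
  11 → (0, 'babaabababababbbaa')
  12 → (5, 'bababababbbaa')
  13 → (7, 'babababbbaa')
  14 → (9, 'bababbbaa')
  15 → (11, 'babbbaa')
  16 → (14, 'bbaa')
  17 → (13, 'bbbaa')

SA = [17, 16, 3, 1, 4, 6, 8, 10, 12, 15, 2, 0, 5, 7, 9, 11, 14, 13]
[i] adj suffixes → lcp
  [1] 17/16 → 1 ('a')
  [2] 16/3 → 2 ('aa')
  [3] 3/1 → 1 ('a')
  [4] 1/4 → 3 ('aba')
  [5] 4/6 → 8 ('abababab')
  [6] 6/8 → 6 ('ababab')
  [7] 8/10 → 4 ('abab')
  [8] 10/12 → 2 ('ab')
  [9] 12/15 → 0 ('')
  [10] 15/2 → 3 ('baa')
  [11] 2/0 → 2 ('ba')
  [12] 0/5 → 4 ('baba')
  [13] 5/7 → 7 ('bababab')
  [14] 7/9 → 5 ('babab')
  [15] 9/11 → 3 ('bab')
  [16] 11/14 → 1 ('b')
  [17] 14/13 → 2 ('bb')

n(n+1)/2 = 18·19/2 = 171
Σ LCP = 0 + 1 + 2 + 1 + 3 + 8 + 6 + 4 + 2 + 0 + 3 + 2 + 4 + 7 + 5 + 3 + 1 + 2 = 54
distinct = 171 − 54 = 117

117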